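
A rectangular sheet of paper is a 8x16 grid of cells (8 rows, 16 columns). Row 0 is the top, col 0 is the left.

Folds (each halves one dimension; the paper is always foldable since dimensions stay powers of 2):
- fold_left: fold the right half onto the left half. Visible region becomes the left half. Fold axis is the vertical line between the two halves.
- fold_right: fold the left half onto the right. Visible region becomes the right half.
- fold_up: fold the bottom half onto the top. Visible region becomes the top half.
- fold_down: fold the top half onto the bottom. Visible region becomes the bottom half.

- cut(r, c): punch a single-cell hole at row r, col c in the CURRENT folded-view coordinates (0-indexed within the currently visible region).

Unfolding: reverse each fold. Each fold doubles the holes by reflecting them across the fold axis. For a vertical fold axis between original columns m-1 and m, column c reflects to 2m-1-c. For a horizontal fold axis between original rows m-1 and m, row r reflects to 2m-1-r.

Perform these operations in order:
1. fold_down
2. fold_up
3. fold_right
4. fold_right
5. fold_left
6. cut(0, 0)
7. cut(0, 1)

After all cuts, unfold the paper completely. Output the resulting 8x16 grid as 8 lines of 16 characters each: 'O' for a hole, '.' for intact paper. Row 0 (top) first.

Op 1 fold_down: fold axis h@4; visible region now rows[4,8) x cols[0,16) = 4x16
Op 2 fold_up: fold axis h@6; visible region now rows[4,6) x cols[0,16) = 2x16
Op 3 fold_right: fold axis v@8; visible region now rows[4,6) x cols[8,16) = 2x8
Op 4 fold_right: fold axis v@12; visible region now rows[4,6) x cols[12,16) = 2x4
Op 5 fold_left: fold axis v@14; visible region now rows[4,6) x cols[12,14) = 2x2
Op 6 cut(0, 0): punch at orig (4,12); cuts so far [(4, 12)]; region rows[4,6) x cols[12,14) = 2x2
Op 7 cut(0, 1): punch at orig (4,13); cuts so far [(4, 12), (4, 13)]; region rows[4,6) x cols[12,14) = 2x2
Unfold 1 (reflect across v@14): 4 holes -> [(4, 12), (4, 13), (4, 14), (4, 15)]
Unfold 2 (reflect across v@12): 8 holes -> [(4, 8), (4, 9), (4, 10), (4, 11), (4, 12), (4, 13), (4, 14), (4, 15)]
Unfold 3 (reflect across v@8): 16 holes -> [(4, 0), (4, 1), (4, 2), (4, 3), (4, 4), (4, 5), (4, 6), (4, 7), (4, 8), (4, 9), (4, 10), (4, 11), (4, 12), (4, 13), (4, 14), (4, 15)]
Unfold 4 (reflect across h@6): 32 holes -> [(4, 0), (4, 1), (4, 2), (4, 3), (4, 4), (4, 5), (4, 6), (4, 7), (4, 8), (4, 9), (4, 10), (4, 11), (4, 12), (4, 13), (4, 14), (4, 15), (7, 0), (7, 1), (7, 2), (7, 3), (7, 4), (7, 5), (7, 6), (7, 7), (7, 8), (7, 9), (7, 10), (7, 11), (7, 12), (7, 13), (7, 14), (7, 15)]
Unfold 5 (reflect across h@4): 64 holes -> [(0, 0), (0, 1), (0, 2), (0, 3), (0, 4), (0, 5), (0, 6), (0, 7), (0, 8), (0, 9), (0, 10), (0, 11), (0, 12), (0, 13), (0, 14), (0, 15), (3, 0), (3, 1), (3, 2), (3, 3), (3, 4), (3, 5), (3, 6), (3, 7), (3, 8), (3, 9), (3, 10), (3, 11), (3, 12), (3, 13), (3, 14), (3, 15), (4, 0), (4, 1), (4, 2), (4, 3), (4, 4), (4, 5), (4, 6), (4, 7), (4, 8), (4, 9), (4, 10), (4, 11), (4, 12), (4, 13), (4, 14), (4, 15), (7, 0), (7, 1), (7, 2), (7, 3), (7, 4), (7, 5), (7, 6), (7, 7), (7, 8), (7, 9), (7, 10), (7, 11), (7, 12), (7, 13), (7, 14), (7, 15)]

Answer: OOOOOOOOOOOOOOOO
................
................
OOOOOOOOOOOOOOOO
OOOOOOOOOOOOOOOO
................
................
OOOOOOOOOOOOOOOO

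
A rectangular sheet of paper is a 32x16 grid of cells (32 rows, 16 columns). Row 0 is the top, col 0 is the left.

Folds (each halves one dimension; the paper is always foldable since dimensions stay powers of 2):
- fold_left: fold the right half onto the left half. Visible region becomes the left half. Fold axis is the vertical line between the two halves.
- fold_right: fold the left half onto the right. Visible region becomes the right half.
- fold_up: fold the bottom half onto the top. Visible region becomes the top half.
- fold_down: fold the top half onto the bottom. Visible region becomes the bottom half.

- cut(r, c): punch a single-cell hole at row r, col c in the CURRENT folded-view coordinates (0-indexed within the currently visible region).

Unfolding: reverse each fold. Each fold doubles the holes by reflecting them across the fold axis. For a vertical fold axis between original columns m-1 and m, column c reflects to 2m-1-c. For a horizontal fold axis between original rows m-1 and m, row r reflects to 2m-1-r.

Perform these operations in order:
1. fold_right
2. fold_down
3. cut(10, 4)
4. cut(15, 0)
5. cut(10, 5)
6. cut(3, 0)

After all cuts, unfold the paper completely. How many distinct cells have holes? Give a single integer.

Op 1 fold_right: fold axis v@8; visible region now rows[0,32) x cols[8,16) = 32x8
Op 2 fold_down: fold axis h@16; visible region now rows[16,32) x cols[8,16) = 16x8
Op 3 cut(10, 4): punch at orig (26,12); cuts so far [(26, 12)]; region rows[16,32) x cols[8,16) = 16x8
Op 4 cut(15, 0): punch at orig (31,8); cuts so far [(26, 12), (31, 8)]; region rows[16,32) x cols[8,16) = 16x8
Op 5 cut(10, 5): punch at orig (26,13); cuts so far [(26, 12), (26, 13), (31, 8)]; region rows[16,32) x cols[8,16) = 16x8
Op 6 cut(3, 0): punch at orig (19,8); cuts so far [(19, 8), (26, 12), (26, 13), (31, 8)]; region rows[16,32) x cols[8,16) = 16x8
Unfold 1 (reflect across h@16): 8 holes -> [(0, 8), (5, 12), (5, 13), (12, 8), (19, 8), (26, 12), (26, 13), (31, 8)]
Unfold 2 (reflect across v@8): 16 holes -> [(0, 7), (0, 8), (5, 2), (5, 3), (5, 12), (5, 13), (12, 7), (12, 8), (19, 7), (19, 8), (26, 2), (26, 3), (26, 12), (26, 13), (31, 7), (31, 8)]

Answer: 16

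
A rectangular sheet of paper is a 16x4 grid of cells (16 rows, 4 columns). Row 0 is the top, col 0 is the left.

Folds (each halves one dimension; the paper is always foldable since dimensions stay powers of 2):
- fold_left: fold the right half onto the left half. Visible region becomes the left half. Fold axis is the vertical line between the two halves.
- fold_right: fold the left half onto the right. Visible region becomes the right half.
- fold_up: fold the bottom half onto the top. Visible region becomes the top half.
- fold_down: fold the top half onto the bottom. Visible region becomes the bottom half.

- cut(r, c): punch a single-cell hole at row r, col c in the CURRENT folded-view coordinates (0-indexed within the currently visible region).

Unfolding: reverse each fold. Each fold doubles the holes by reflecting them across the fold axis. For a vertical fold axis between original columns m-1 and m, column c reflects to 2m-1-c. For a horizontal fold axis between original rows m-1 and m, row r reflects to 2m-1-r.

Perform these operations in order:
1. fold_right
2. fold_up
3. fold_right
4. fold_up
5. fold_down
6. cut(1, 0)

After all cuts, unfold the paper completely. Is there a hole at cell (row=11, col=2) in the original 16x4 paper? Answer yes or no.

Answer: yes

Derivation:
Op 1 fold_right: fold axis v@2; visible region now rows[0,16) x cols[2,4) = 16x2
Op 2 fold_up: fold axis h@8; visible region now rows[0,8) x cols[2,4) = 8x2
Op 3 fold_right: fold axis v@3; visible region now rows[0,8) x cols[3,4) = 8x1
Op 4 fold_up: fold axis h@4; visible region now rows[0,4) x cols[3,4) = 4x1
Op 5 fold_down: fold axis h@2; visible region now rows[2,4) x cols[3,4) = 2x1
Op 6 cut(1, 0): punch at orig (3,3); cuts so far [(3, 3)]; region rows[2,4) x cols[3,4) = 2x1
Unfold 1 (reflect across h@2): 2 holes -> [(0, 3), (3, 3)]
Unfold 2 (reflect across h@4): 4 holes -> [(0, 3), (3, 3), (4, 3), (7, 3)]
Unfold 3 (reflect across v@3): 8 holes -> [(0, 2), (0, 3), (3, 2), (3, 3), (4, 2), (4, 3), (7, 2), (7, 3)]
Unfold 4 (reflect across h@8): 16 holes -> [(0, 2), (0, 3), (3, 2), (3, 3), (4, 2), (4, 3), (7, 2), (7, 3), (8, 2), (8, 3), (11, 2), (11, 3), (12, 2), (12, 3), (15, 2), (15, 3)]
Unfold 5 (reflect across v@2): 32 holes -> [(0, 0), (0, 1), (0, 2), (0, 3), (3, 0), (3, 1), (3, 2), (3, 3), (4, 0), (4, 1), (4, 2), (4, 3), (7, 0), (7, 1), (7, 2), (7, 3), (8, 0), (8, 1), (8, 2), (8, 3), (11, 0), (11, 1), (11, 2), (11, 3), (12, 0), (12, 1), (12, 2), (12, 3), (15, 0), (15, 1), (15, 2), (15, 3)]
Holes: [(0, 0), (0, 1), (0, 2), (0, 3), (3, 0), (3, 1), (3, 2), (3, 3), (4, 0), (4, 1), (4, 2), (4, 3), (7, 0), (7, 1), (7, 2), (7, 3), (8, 0), (8, 1), (8, 2), (8, 3), (11, 0), (11, 1), (11, 2), (11, 3), (12, 0), (12, 1), (12, 2), (12, 3), (15, 0), (15, 1), (15, 2), (15, 3)]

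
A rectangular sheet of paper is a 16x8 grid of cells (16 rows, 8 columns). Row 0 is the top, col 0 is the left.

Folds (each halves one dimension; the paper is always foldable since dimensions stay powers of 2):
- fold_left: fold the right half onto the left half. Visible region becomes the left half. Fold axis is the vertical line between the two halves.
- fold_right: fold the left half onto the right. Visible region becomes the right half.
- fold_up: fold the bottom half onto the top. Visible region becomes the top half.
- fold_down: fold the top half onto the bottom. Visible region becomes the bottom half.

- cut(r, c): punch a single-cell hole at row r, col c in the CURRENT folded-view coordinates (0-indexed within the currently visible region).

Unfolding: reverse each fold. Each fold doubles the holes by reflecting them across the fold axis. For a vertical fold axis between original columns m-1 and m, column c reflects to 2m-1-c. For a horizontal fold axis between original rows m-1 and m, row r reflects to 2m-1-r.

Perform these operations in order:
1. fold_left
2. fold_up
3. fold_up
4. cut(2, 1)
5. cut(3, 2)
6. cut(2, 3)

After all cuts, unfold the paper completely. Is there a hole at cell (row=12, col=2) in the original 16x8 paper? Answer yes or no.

Op 1 fold_left: fold axis v@4; visible region now rows[0,16) x cols[0,4) = 16x4
Op 2 fold_up: fold axis h@8; visible region now rows[0,8) x cols[0,4) = 8x4
Op 3 fold_up: fold axis h@4; visible region now rows[0,4) x cols[0,4) = 4x4
Op 4 cut(2, 1): punch at orig (2,1); cuts so far [(2, 1)]; region rows[0,4) x cols[0,4) = 4x4
Op 5 cut(3, 2): punch at orig (3,2); cuts so far [(2, 1), (3, 2)]; region rows[0,4) x cols[0,4) = 4x4
Op 6 cut(2, 3): punch at orig (2,3); cuts so far [(2, 1), (2, 3), (3, 2)]; region rows[0,4) x cols[0,4) = 4x4
Unfold 1 (reflect across h@4): 6 holes -> [(2, 1), (2, 3), (3, 2), (4, 2), (5, 1), (5, 3)]
Unfold 2 (reflect across h@8): 12 holes -> [(2, 1), (2, 3), (3, 2), (4, 2), (5, 1), (5, 3), (10, 1), (10, 3), (11, 2), (12, 2), (13, 1), (13, 3)]
Unfold 3 (reflect across v@4): 24 holes -> [(2, 1), (2, 3), (2, 4), (2, 6), (3, 2), (3, 5), (4, 2), (4, 5), (5, 1), (5, 3), (5, 4), (5, 6), (10, 1), (10, 3), (10, 4), (10, 6), (11, 2), (11, 5), (12, 2), (12, 5), (13, 1), (13, 3), (13, 4), (13, 6)]
Holes: [(2, 1), (2, 3), (2, 4), (2, 6), (3, 2), (3, 5), (4, 2), (4, 5), (5, 1), (5, 3), (5, 4), (5, 6), (10, 1), (10, 3), (10, 4), (10, 6), (11, 2), (11, 5), (12, 2), (12, 5), (13, 1), (13, 3), (13, 4), (13, 6)]

Answer: yes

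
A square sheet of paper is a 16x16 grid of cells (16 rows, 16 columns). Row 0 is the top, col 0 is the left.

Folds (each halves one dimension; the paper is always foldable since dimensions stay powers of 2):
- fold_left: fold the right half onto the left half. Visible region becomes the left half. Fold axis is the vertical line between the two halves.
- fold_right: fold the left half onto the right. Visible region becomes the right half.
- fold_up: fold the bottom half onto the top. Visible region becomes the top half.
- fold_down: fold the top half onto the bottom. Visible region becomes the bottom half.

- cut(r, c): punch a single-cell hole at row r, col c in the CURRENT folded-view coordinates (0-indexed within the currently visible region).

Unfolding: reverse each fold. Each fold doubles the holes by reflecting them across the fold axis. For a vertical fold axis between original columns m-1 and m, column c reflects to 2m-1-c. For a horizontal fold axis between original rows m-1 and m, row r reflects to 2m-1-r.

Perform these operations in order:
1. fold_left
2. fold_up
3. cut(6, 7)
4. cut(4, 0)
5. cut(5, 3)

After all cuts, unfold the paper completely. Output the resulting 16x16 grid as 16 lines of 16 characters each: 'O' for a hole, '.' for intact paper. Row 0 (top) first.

Answer: ................
................
................
................
O..............O
...O........O...
.......OO.......
................
................
.......OO.......
...O........O...
O..............O
................
................
................
................

Derivation:
Op 1 fold_left: fold axis v@8; visible region now rows[0,16) x cols[0,8) = 16x8
Op 2 fold_up: fold axis h@8; visible region now rows[0,8) x cols[0,8) = 8x8
Op 3 cut(6, 7): punch at orig (6,7); cuts so far [(6, 7)]; region rows[0,8) x cols[0,8) = 8x8
Op 4 cut(4, 0): punch at orig (4,0); cuts so far [(4, 0), (6, 7)]; region rows[0,8) x cols[0,8) = 8x8
Op 5 cut(5, 3): punch at orig (5,3); cuts so far [(4, 0), (5, 3), (6, 7)]; region rows[0,8) x cols[0,8) = 8x8
Unfold 1 (reflect across h@8): 6 holes -> [(4, 0), (5, 3), (6, 7), (9, 7), (10, 3), (11, 0)]
Unfold 2 (reflect across v@8): 12 holes -> [(4, 0), (4, 15), (5, 3), (5, 12), (6, 7), (6, 8), (9, 7), (9, 8), (10, 3), (10, 12), (11, 0), (11, 15)]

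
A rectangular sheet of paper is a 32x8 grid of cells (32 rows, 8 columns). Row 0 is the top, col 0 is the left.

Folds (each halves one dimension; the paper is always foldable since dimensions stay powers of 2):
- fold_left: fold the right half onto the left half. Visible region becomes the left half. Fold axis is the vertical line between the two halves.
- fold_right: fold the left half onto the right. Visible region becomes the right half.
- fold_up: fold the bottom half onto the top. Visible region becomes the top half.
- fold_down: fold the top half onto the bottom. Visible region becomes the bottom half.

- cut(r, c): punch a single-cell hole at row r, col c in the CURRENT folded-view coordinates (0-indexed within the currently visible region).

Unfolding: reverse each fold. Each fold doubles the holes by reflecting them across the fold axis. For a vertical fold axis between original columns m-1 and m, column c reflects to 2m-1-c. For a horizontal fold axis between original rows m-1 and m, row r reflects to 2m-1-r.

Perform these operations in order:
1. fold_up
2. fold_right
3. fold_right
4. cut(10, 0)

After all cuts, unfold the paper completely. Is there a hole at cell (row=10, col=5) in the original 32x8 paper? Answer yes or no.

Answer: yes

Derivation:
Op 1 fold_up: fold axis h@16; visible region now rows[0,16) x cols[0,8) = 16x8
Op 2 fold_right: fold axis v@4; visible region now rows[0,16) x cols[4,8) = 16x4
Op 3 fold_right: fold axis v@6; visible region now rows[0,16) x cols[6,8) = 16x2
Op 4 cut(10, 0): punch at orig (10,6); cuts so far [(10, 6)]; region rows[0,16) x cols[6,8) = 16x2
Unfold 1 (reflect across v@6): 2 holes -> [(10, 5), (10, 6)]
Unfold 2 (reflect across v@4): 4 holes -> [(10, 1), (10, 2), (10, 5), (10, 6)]
Unfold 3 (reflect across h@16): 8 holes -> [(10, 1), (10, 2), (10, 5), (10, 6), (21, 1), (21, 2), (21, 5), (21, 6)]
Holes: [(10, 1), (10, 2), (10, 5), (10, 6), (21, 1), (21, 2), (21, 5), (21, 6)]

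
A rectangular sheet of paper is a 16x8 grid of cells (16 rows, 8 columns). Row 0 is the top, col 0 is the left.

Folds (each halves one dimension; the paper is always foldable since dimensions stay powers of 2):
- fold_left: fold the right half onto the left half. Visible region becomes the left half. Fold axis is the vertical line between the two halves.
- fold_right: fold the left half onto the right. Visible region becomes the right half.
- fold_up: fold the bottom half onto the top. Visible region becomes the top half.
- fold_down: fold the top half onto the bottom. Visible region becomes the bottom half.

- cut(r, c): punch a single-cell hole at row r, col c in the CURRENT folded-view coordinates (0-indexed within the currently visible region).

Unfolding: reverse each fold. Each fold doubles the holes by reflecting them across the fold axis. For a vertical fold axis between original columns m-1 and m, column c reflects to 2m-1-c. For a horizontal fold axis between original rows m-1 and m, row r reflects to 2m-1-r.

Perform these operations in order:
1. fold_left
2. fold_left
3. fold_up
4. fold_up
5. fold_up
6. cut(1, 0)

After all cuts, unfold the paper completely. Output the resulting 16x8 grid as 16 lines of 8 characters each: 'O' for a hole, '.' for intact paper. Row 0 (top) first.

Answer: ........
O..OO..O
O..OO..O
........
........
O..OO..O
O..OO..O
........
........
O..OO..O
O..OO..O
........
........
O..OO..O
O..OO..O
........

Derivation:
Op 1 fold_left: fold axis v@4; visible region now rows[0,16) x cols[0,4) = 16x4
Op 2 fold_left: fold axis v@2; visible region now rows[0,16) x cols[0,2) = 16x2
Op 3 fold_up: fold axis h@8; visible region now rows[0,8) x cols[0,2) = 8x2
Op 4 fold_up: fold axis h@4; visible region now rows[0,4) x cols[0,2) = 4x2
Op 5 fold_up: fold axis h@2; visible region now rows[0,2) x cols[0,2) = 2x2
Op 6 cut(1, 0): punch at orig (1,0); cuts so far [(1, 0)]; region rows[0,2) x cols[0,2) = 2x2
Unfold 1 (reflect across h@2): 2 holes -> [(1, 0), (2, 0)]
Unfold 2 (reflect across h@4): 4 holes -> [(1, 0), (2, 0), (5, 0), (6, 0)]
Unfold 3 (reflect across h@8): 8 holes -> [(1, 0), (2, 0), (5, 0), (6, 0), (9, 0), (10, 0), (13, 0), (14, 0)]
Unfold 4 (reflect across v@2): 16 holes -> [(1, 0), (1, 3), (2, 0), (2, 3), (5, 0), (5, 3), (6, 0), (6, 3), (9, 0), (9, 3), (10, 0), (10, 3), (13, 0), (13, 3), (14, 0), (14, 3)]
Unfold 5 (reflect across v@4): 32 holes -> [(1, 0), (1, 3), (1, 4), (1, 7), (2, 0), (2, 3), (2, 4), (2, 7), (5, 0), (5, 3), (5, 4), (5, 7), (6, 0), (6, 3), (6, 4), (6, 7), (9, 0), (9, 3), (9, 4), (9, 7), (10, 0), (10, 3), (10, 4), (10, 7), (13, 0), (13, 3), (13, 4), (13, 7), (14, 0), (14, 3), (14, 4), (14, 7)]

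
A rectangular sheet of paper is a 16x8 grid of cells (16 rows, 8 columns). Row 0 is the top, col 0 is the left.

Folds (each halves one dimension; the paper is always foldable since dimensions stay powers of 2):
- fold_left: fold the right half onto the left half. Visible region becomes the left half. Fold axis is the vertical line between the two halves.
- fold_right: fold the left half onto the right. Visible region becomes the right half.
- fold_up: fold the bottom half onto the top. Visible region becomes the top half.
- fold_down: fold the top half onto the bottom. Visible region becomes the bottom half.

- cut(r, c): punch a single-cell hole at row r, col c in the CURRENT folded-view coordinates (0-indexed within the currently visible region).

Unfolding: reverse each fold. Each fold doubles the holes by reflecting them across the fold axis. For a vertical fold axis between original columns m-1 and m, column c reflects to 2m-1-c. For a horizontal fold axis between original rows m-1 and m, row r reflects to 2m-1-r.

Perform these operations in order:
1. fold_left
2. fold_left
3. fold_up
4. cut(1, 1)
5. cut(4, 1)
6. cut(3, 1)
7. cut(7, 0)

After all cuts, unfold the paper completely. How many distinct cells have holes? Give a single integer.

Op 1 fold_left: fold axis v@4; visible region now rows[0,16) x cols[0,4) = 16x4
Op 2 fold_left: fold axis v@2; visible region now rows[0,16) x cols[0,2) = 16x2
Op 3 fold_up: fold axis h@8; visible region now rows[0,8) x cols[0,2) = 8x2
Op 4 cut(1, 1): punch at orig (1,1); cuts so far [(1, 1)]; region rows[0,8) x cols[0,2) = 8x2
Op 5 cut(4, 1): punch at orig (4,1); cuts so far [(1, 1), (4, 1)]; region rows[0,8) x cols[0,2) = 8x2
Op 6 cut(3, 1): punch at orig (3,1); cuts so far [(1, 1), (3, 1), (4, 1)]; region rows[0,8) x cols[0,2) = 8x2
Op 7 cut(7, 0): punch at orig (7,0); cuts so far [(1, 1), (3, 1), (4, 1), (7, 0)]; region rows[0,8) x cols[0,2) = 8x2
Unfold 1 (reflect across h@8): 8 holes -> [(1, 1), (3, 1), (4, 1), (7, 0), (8, 0), (11, 1), (12, 1), (14, 1)]
Unfold 2 (reflect across v@2): 16 holes -> [(1, 1), (1, 2), (3, 1), (3, 2), (4, 1), (4, 2), (7, 0), (7, 3), (8, 0), (8, 3), (11, 1), (11, 2), (12, 1), (12, 2), (14, 1), (14, 2)]
Unfold 3 (reflect across v@4): 32 holes -> [(1, 1), (1, 2), (1, 5), (1, 6), (3, 1), (3, 2), (3, 5), (3, 6), (4, 1), (4, 2), (4, 5), (4, 6), (7, 0), (7, 3), (7, 4), (7, 7), (8, 0), (8, 3), (8, 4), (8, 7), (11, 1), (11, 2), (11, 5), (11, 6), (12, 1), (12, 2), (12, 5), (12, 6), (14, 1), (14, 2), (14, 5), (14, 6)]

Answer: 32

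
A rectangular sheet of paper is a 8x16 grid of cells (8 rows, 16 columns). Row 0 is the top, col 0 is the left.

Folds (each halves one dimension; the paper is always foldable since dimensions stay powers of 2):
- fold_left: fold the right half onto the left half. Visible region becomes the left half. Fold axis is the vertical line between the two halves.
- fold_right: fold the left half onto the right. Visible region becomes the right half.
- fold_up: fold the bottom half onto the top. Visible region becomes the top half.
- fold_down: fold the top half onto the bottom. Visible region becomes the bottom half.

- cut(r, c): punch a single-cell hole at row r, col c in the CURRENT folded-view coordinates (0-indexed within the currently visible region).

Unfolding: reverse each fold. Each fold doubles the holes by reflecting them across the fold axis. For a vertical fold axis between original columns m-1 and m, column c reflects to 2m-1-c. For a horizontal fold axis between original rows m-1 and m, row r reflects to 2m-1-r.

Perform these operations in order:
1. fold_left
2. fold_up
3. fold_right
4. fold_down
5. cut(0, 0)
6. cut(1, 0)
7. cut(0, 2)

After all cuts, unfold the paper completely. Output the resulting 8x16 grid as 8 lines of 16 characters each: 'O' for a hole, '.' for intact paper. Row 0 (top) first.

Op 1 fold_left: fold axis v@8; visible region now rows[0,8) x cols[0,8) = 8x8
Op 2 fold_up: fold axis h@4; visible region now rows[0,4) x cols[0,8) = 4x8
Op 3 fold_right: fold axis v@4; visible region now rows[0,4) x cols[4,8) = 4x4
Op 4 fold_down: fold axis h@2; visible region now rows[2,4) x cols[4,8) = 2x4
Op 5 cut(0, 0): punch at orig (2,4); cuts so far [(2, 4)]; region rows[2,4) x cols[4,8) = 2x4
Op 6 cut(1, 0): punch at orig (3,4); cuts so far [(2, 4), (3, 4)]; region rows[2,4) x cols[4,8) = 2x4
Op 7 cut(0, 2): punch at orig (2,6); cuts so far [(2, 4), (2, 6), (3, 4)]; region rows[2,4) x cols[4,8) = 2x4
Unfold 1 (reflect across h@2): 6 holes -> [(0, 4), (1, 4), (1, 6), (2, 4), (2, 6), (3, 4)]
Unfold 2 (reflect across v@4): 12 holes -> [(0, 3), (0, 4), (1, 1), (1, 3), (1, 4), (1, 6), (2, 1), (2, 3), (2, 4), (2, 6), (3, 3), (3, 4)]
Unfold 3 (reflect across h@4): 24 holes -> [(0, 3), (0, 4), (1, 1), (1, 3), (1, 4), (1, 6), (2, 1), (2, 3), (2, 4), (2, 6), (3, 3), (3, 4), (4, 3), (4, 4), (5, 1), (5, 3), (5, 4), (5, 6), (6, 1), (6, 3), (6, 4), (6, 6), (7, 3), (7, 4)]
Unfold 4 (reflect across v@8): 48 holes -> [(0, 3), (0, 4), (0, 11), (0, 12), (1, 1), (1, 3), (1, 4), (1, 6), (1, 9), (1, 11), (1, 12), (1, 14), (2, 1), (2, 3), (2, 4), (2, 6), (2, 9), (2, 11), (2, 12), (2, 14), (3, 3), (3, 4), (3, 11), (3, 12), (4, 3), (4, 4), (4, 11), (4, 12), (5, 1), (5, 3), (5, 4), (5, 6), (5, 9), (5, 11), (5, 12), (5, 14), (6, 1), (6, 3), (6, 4), (6, 6), (6, 9), (6, 11), (6, 12), (6, 14), (7, 3), (7, 4), (7, 11), (7, 12)]

Answer: ...OO......OO...
.O.OO.O..O.OO.O.
.O.OO.O..O.OO.O.
...OO......OO...
...OO......OO...
.O.OO.O..O.OO.O.
.O.OO.O..O.OO.O.
...OO......OO...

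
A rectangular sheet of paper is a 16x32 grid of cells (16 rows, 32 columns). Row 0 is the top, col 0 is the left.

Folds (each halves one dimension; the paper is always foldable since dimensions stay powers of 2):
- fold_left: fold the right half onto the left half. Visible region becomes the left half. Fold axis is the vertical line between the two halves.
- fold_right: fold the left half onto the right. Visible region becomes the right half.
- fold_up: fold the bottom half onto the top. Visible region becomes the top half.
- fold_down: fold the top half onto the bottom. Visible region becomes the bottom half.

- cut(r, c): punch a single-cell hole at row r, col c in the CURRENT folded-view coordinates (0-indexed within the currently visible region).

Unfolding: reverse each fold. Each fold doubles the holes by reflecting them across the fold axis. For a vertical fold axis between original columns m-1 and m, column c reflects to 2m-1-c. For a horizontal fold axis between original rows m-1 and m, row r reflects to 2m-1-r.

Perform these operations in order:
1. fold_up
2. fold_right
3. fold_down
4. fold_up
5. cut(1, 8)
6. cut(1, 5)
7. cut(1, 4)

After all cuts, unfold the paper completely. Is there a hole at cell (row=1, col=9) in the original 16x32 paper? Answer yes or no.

Answer: no

Derivation:
Op 1 fold_up: fold axis h@8; visible region now rows[0,8) x cols[0,32) = 8x32
Op 2 fold_right: fold axis v@16; visible region now rows[0,8) x cols[16,32) = 8x16
Op 3 fold_down: fold axis h@4; visible region now rows[4,8) x cols[16,32) = 4x16
Op 4 fold_up: fold axis h@6; visible region now rows[4,6) x cols[16,32) = 2x16
Op 5 cut(1, 8): punch at orig (5,24); cuts so far [(5, 24)]; region rows[4,6) x cols[16,32) = 2x16
Op 6 cut(1, 5): punch at orig (5,21); cuts so far [(5, 21), (5, 24)]; region rows[4,6) x cols[16,32) = 2x16
Op 7 cut(1, 4): punch at orig (5,20); cuts so far [(5, 20), (5, 21), (5, 24)]; region rows[4,6) x cols[16,32) = 2x16
Unfold 1 (reflect across h@6): 6 holes -> [(5, 20), (5, 21), (5, 24), (6, 20), (6, 21), (6, 24)]
Unfold 2 (reflect across h@4): 12 holes -> [(1, 20), (1, 21), (1, 24), (2, 20), (2, 21), (2, 24), (5, 20), (5, 21), (5, 24), (6, 20), (6, 21), (6, 24)]
Unfold 3 (reflect across v@16): 24 holes -> [(1, 7), (1, 10), (1, 11), (1, 20), (1, 21), (1, 24), (2, 7), (2, 10), (2, 11), (2, 20), (2, 21), (2, 24), (5, 7), (5, 10), (5, 11), (5, 20), (5, 21), (5, 24), (6, 7), (6, 10), (6, 11), (6, 20), (6, 21), (6, 24)]
Unfold 4 (reflect across h@8): 48 holes -> [(1, 7), (1, 10), (1, 11), (1, 20), (1, 21), (1, 24), (2, 7), (2, 10), (2, 11), (2, 20), (2, 21), (2, 24), (5, 7), (5, 10), (5, 11), (5, 20), (5, 21), (5, 24), (6, 7), (6, 10), (6, 11), (6, 20), (6, 21), (6, 24), (9, 7), (9, 10), (9, 11), (9, 20), (9, 21), (9, 24), (10, 7), (10, 10), (10, 11), (10, 20), (10, 21), (10, 24), (13, 7), (13, 10), (13, 11), (13, 20), (13, 21), (13, 24), (14, 7), (14, 10), (14, 11), (14, 20), (14, 21), (14, 24)]
Holes: [(1, 7), (1, 10), (1, 11), (1, 20), (1, 21), (1, 24), (2, 7), (2, 10), (2, 11), (2, 20), (2, 21), (2, 24), (5, 7), (5, 10), (5, 11), (5, 20), (5, 21), (5, 24), (6, 7), (6, 10), (6, 11), (6, 20), (6, 21), (6, 24), (9, 7), (9, 10), (9, 11), (9, 20), (9, 21), (9, 24), (10, 7), (10, 10), (10, 11), (10, 20), (10, 21), (10, 24), (13, 7), (13, 10), (13, 11), (13, 20), (13, 21), (13, 24), (14, 7), (14, 10), (14, 11), (14, 20), (14, 21), (14, 24)]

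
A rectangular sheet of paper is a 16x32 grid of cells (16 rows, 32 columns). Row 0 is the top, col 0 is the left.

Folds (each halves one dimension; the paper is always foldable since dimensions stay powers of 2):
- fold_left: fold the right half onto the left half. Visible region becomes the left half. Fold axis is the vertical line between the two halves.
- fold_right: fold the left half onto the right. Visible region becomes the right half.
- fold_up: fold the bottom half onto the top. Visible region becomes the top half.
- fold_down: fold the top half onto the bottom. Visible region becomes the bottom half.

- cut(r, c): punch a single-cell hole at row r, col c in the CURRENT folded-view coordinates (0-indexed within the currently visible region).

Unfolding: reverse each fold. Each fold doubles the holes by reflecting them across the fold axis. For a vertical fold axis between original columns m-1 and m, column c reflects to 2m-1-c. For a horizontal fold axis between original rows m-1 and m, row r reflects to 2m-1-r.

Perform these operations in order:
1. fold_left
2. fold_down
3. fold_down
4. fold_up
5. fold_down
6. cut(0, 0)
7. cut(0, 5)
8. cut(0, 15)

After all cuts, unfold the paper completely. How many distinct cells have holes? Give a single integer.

Op 1 fold_left: fold axis v@16; visible region now rows[0,16) x cols[0,16) = 16x16
Op 2 fold_down: fold axis h@8; visible region now rows[8,16) x cols[0,16) = 8x16
Op 3 fold_down: fold axis h@12; visible region now rows[12,16) x cols[0,16) = 4x16
Op 4 fold_up: fold axis h@14; visible region now rows[12,14) x cols[0,16) = 2x16
Op 5 fold_down: fold axis h@13; visible region now rows[13,14) x cols[0,16) = 1x16
Op 6 cut(0, 0): punch at orig (13,0); cuts so far [(13, 0)]; region rows[13,14) x cols[0,16) = 1x16
Op 7 cut(0, 5): punch at orig (13,5); cuts so far [(13, 0), (13, 5)]; region rows[13,14) x cols[0,16) = 1x16
Op 8 cut(0, 15): punch at orig (13,15); cuts so far [(13, 0), (13, 5), (13, 15)]; region rows[13,14) x cols[0,16) = 1x16
Unfold 1 (reflect across h@13): 6 holes -> [(12, 0), (12, 5), (12, 15), (13, 0), (13, 5), (13, 15)]
Unfold 2 (reflect across h@14): 12 holes -> [(12, 0), (12, 5), (12, 15), (13, 0), (13, 5), (13, 15), (14, 0), (14, 5), (14, 15), (15, 0), (15, 5), (15, 15)]
Unfold 3 (reflect across h@12): 24 holes -> [(8, 0), (8, 5), (8, 15), (9, 0), (9, 5), (9, 15), (10, 0), (10, 5), (10, 15), (11, 0), (11, 5), (11, 15), (12, 0), (12, 5), (12, 15), (13, 0), (13, 5), (13, 15), (14, 0), (14, 5), (14, 15), (15, 0), (15, 5), (15, 15)]
Unfold 4 (reflect across h@8): 48 holes -> [(0, 0), (0, 5), (0, 15), (1, 0), (1, 5), (1, 15), (2, 0), (2, 5), (2, 15), (3, 0), (3, 5), (3, 15), (4, 0), (4, 5), (4, 15), (5, 0), (5, 5), (5, 15), (6, 0), (6, 5), (6, 15), (7, 0), (7, 5), (7, 15), (8, 0), (8, 5), (8, 15), (9, 0), (9, 5), (9, 15), (10, 0), (10, 5), (10, 15), (11, 0), (11, 5), (11, 15), (12, 0), (12, 5), (12, 15), (13, 0), (13, 5), (13, 15), (14, 0), (14, 5), (14, 15), (15, 0), (15, 5), (15, 15)]
Unfold 5 (reflect across v@16): 96 holes -> [(0, 0), (0, 5), (0, 15), (0, 16), (0, 26), (0, 31), (1, 0), (1, 5), (1, 15), (1, 16), (1, 26), (1, 31), (2, 0), (2, 5), (2, 15), (2, 16), (2, 26), (2, 31), (3, 0), (3, 5), (3, 15), (3, 16), (3, 26), (3, 31), (4, 0), (4, 5), (4, 15), (4, 16), (4, 26), (4, 31), (5, 0), (5, 5), (5, 15), (5, 16), (5, 26), (5, 31), (6, 0), (6, 5), (6, 15), (6, 16), (6, 26), (6, 31), (7, 0), (7, 5), (7, 15), (7, 16), (7, 26), (7, 31), (8, 0), (8, 5), (8, 15), (8, 16), (8, 26), (8, 31), (9, 0), (9, 5), (9, 15), (9, 16), (9, 26), (9, 31), (10, 0), (10, 5), (10, 15), (10, 16), (10, 26), (10, 31), (11, 0), (11, 5), (11, 15), (11, 16), (11, 26), (11, 31), (12, 0), (12, 5), (12, 15), (12, 16), (12, 26), (12, 31), (13, 0), (13, 5), (13, 15), (13, 16), (13, 26), (13, 31), (14, 0), (14, 5), (14, 15), (14, 16), (14, 26), (14, 31), (15, 0), (15, 5), (15, 15), (15, 16), (15, 26), (15, 31)]

Answer: 96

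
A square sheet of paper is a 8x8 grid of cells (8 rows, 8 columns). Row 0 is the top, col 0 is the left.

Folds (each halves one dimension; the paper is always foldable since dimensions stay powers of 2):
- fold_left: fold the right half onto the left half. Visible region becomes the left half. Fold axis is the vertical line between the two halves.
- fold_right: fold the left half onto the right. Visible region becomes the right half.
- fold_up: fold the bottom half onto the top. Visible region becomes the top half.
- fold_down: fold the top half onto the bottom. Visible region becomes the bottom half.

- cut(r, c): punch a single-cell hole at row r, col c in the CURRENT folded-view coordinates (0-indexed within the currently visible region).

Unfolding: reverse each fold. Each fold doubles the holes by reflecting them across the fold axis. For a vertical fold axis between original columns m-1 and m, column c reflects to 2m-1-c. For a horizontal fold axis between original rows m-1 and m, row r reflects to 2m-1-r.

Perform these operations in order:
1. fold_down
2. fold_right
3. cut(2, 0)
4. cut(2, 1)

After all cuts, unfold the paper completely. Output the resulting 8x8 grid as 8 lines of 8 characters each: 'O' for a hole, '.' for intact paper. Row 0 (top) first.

Answer: ........
..OOOO..
........
........
........
........
..OOOO..
........

Derivation:
Op 1 fold_down: fold axis h@4; visible region now rows[4,8) x cols[0,8) = 4x8
Op 2 fold_right: fold axis v@4; visible region now rows[4,8) x cols[4,8) = 4x4
Op 3 cut(2, 0): punch at orig (6,4); cuts so far [(6, 4)]; region rows[4,8) x cols[4,8) = 4x4
Op 4 cut(2, 1): punch at orig (6,5); cuts so far [(6, 4), (6, 5)]; region rows[4,8) x cols[4,8) = 4x4
Unfold 1 (reflect across v@4): 4 holes -> [(6, 2), (6, 3), (6, 4), (6, 5)]
Unfold 2 (reflect across h@4): 8 holes -> [(1, 2), (1, 3), (1, 4), (1, 5), (6, 2), (6, 3), (6, 4), (6, 5)]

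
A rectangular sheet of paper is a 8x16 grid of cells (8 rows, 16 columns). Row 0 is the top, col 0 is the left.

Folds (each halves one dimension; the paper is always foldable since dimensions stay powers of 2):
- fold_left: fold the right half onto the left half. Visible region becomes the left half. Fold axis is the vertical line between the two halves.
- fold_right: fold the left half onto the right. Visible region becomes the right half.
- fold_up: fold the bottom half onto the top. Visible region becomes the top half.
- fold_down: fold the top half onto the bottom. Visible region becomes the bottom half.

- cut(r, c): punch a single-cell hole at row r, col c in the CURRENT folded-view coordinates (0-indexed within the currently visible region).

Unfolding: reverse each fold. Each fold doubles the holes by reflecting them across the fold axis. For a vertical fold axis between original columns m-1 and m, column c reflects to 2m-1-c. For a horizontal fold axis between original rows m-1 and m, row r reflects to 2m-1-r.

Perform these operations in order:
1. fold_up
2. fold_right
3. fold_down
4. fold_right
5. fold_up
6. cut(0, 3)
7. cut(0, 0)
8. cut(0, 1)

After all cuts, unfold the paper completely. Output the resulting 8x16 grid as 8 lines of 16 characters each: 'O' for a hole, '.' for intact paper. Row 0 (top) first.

Op 1 fold_up: fold axis h@4; visible region now rows[0,4) x cols[0,16) = 4x16
Op 2 fold_right: fold axis v@8; visible region now rows[0,4) x cols[8,16) = 4x8
Op 3 fold_down: fold axis h@2; visible region now rows[2,4) x cols[8,16) = 2x8
Op 4 fold_right: fold axis v@12; visible region now rows[2,4) x cols[12,16) = 2x4
Op 5 fold_up: fold axis h@3; visible region now rows[2,3) x cols[12,16) = 1x4
Op 6 cut(0, 3): punch at orig (2,15); cuts so far [(2, 15)]; region rows[2,3) x cols[12,16) = 1x4
Op 7 cut(0, 0): punch at orig (2,12); cuts so far [(2, 12), (2, 15)]; region rows[2,3) x cols[12,16) = 1x4
Op 8 cut(0, 1): punch at orig (2,13); cuts so far [(2, 12), (2, 13), (2, 15)]; region rows[2,3) x cols[12,16) = 1x4
Unfold 1 (reflect across h@3): 6 holes -> [(2, 12), (2, 13), (2, 15), (3, 12), (3, 13), (3, 15)]
Unfold 2 (reflect across v@12): 12 holes -> [(2, 8), (2, 10), (2, 11), (2, 12), (2, 13), (2, 15), (3, 8), (3, 10), (3, 11), (3, 12), (3, 13), (3, 15)]
Unfold 3 (reflect across h@2): 24 holes -> [(0, 8), (0, 10), (0, 11), (0, 12), (0, 13), (0, 15), (1, 8), (1, 10), (1, 11), (1, 12), (1, 13), (1, 15), (2, 8), (2, 10), (2, 11), (2, 12), (2, 13), (2, 15), (3, 8), (3, 10), (3, 11), (3, 12), (3, 13), (3, 15)]
Unfold 4 (reflect across v@8): 48 holes -> [(0, 0), (0, 2), (0, 3), (0, 4), (0, 5), (0, 7), (0, 8), (0, 10), (0, 11), (0, 12), (0, 13), (0, 15), (1, 0), (1, 2), (1, 3), (1, 4), (1, 5), (1, 7), (1, 8), (1, 10), (1, 11), (1, 12), (1, 13), (1, 15), (2, 0), (2, 2), (2, 3), (2, 4), (2, 5), (2, 7), (2, 8), (2, 10), (2, 11), (2, 12), (2, 13), (2, 15), (3, 0), (3, 2), (3, 3), (3, 4), (3, 5), (3, 7), (3, 8), (3, 10), (3, 11), (3, 12), (3, 13), (3, 15)]
Unfold 5 (reflect across h@4): 96 holes -> [(0, 0), (0, 2), (0, 3), (0, 4), (0, 5), (0, 7), (0, 8), (0, 10), (0, 11), (0, 12), (0, 13), (0, 15), (1, 0), (1, 2), (1, 3), (1, 4), (1, 5), (1, 7), (1, 8), (1, 10), (1, 11), (1, 12), (1, 13), (1, 15), (2, 0), (2, 2), (2, 3), (2, 4), (2, 5), (2, 7), (2, 8), (2, 10), (2, 11), (2, 12), (2, 13), (2, 15), (3, 0), (3, 2), (3, 3), (3, 4), (3, 5), (3, 7), (3, 8), (3, 10), (3, 11), (3, 12), (3, 13), (3, 15), (4, 0), (4, 2), (4, 3), (4, 4), (4, 5), (4, 7), (4, 8), (4, 10), (4, 11), (4, 12), (4, 13), (4, 15), (5, 0), (5, 2), (5, 3), (5, 4), (5, 5), (5, 7), (5, 8), (5, 10), (5, 11), (5, 12), (5, 13), (5, 15), (6, 0), (6, 2), (6, 3), (6, 4), (6, 5), (6, 7), (6, 8), (6, 10), (6, 11), (6, 12), (6, 13), (6, 15), (7, 0), (7, 2), (7, 3), (7, 4), (7, 5), (7, 7), (7, 8), (7, 10), (7, 11), (7, 12), (7, 13), (7, 15)]

Answer: O.OOOO.OO.OOOO.O
O.OOOO.OO.OOOO.O
O.OOOO.OO.OOOO.O
O.OOOO.OO.OOOO.O
O.OOOO.OO.OOOO.O
O.OOOO.OO.OOOO.O
O.OOOO.OO.OOOO.O
O.OOOO.OO.OOOO.O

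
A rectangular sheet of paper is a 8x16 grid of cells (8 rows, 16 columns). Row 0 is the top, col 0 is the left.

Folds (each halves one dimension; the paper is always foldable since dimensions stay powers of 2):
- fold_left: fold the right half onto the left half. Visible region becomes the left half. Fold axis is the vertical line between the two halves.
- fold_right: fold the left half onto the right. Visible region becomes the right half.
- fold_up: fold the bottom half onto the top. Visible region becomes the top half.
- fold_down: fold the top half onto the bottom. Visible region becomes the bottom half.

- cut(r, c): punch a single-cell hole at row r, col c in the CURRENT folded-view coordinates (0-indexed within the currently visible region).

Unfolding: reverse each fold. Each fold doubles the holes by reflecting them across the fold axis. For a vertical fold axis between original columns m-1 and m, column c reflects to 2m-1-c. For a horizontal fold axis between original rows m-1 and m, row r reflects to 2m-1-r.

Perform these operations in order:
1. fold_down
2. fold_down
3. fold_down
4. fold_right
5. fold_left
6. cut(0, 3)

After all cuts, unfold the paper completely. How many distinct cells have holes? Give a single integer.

Answer: 32

Derivation:
Op 1 fold_down: fold axis h@4; visible region now rows[4,8) x cols[0,16) = 4x16
Op 2 fold_down: fold axis h@6; visible region now rows[6,8) x cols[0,16) = 2x16
Op 3 fold_down: fold axis h@7; visible region now rows[7,8) x cols[0,16) = 1x16
Op 4 fold_right: fold axis v@8; visible region now rows[7,8) x cols[8,16) = 1x8
Op 5 fold_left: fold axis v@12; visible region now rows[7,8) x cols[8,12) = 1x4
Op 6 cut(0, 3): punch at orig (7,11); cuts so far [(7, 11)]; region rows[7,8) x cols[8,12) = 1x4
Unfold 1 (reflect across v@12): 2 holes -> [(7, 11), (7, 12)]
Unfold 2 (reflect across v@8): 4 holes -> [(7, 3), (7, 4), (7, 11), (7, 12)]
Unfold 3 (reflect across h@7): 8 holes -> [(6, 3), (6, 4), (6, 11), (6, 12), (7, 3), (7, 4), (7, 11), (7, 12)]
Unfold 4 (reflect across h@6): 16 holes -> [(4, 3), (4, 4), (4, 11), (4, 12), (5, 3), (5, 4), (5, 11), (5, 12), (6, 3), (6, 4), (6, 11), (6, 12), (7, 3), (7, 4), (7, 11), (7, 12)]
Unfold 5 (reflect across h@4): 32 holes -> [(0, 3), (0, 4), (0, 11), (0, 12), (1, 3), (1, 4), (1, 11), (1, 12), (2, 3), (2, 4), (2, 11), (2, 12), (3, 3), (3, 4), (3, 11), (3, 12), (4, 3), (4, 4), (4, 11), (4, 12), (5, 3), (5, 4), (5, 11), (5, 12), (6, 3), (6, 4), (6, 11), (6, 12), (7, 3), (7, 4), (7, 11), (7, 12)]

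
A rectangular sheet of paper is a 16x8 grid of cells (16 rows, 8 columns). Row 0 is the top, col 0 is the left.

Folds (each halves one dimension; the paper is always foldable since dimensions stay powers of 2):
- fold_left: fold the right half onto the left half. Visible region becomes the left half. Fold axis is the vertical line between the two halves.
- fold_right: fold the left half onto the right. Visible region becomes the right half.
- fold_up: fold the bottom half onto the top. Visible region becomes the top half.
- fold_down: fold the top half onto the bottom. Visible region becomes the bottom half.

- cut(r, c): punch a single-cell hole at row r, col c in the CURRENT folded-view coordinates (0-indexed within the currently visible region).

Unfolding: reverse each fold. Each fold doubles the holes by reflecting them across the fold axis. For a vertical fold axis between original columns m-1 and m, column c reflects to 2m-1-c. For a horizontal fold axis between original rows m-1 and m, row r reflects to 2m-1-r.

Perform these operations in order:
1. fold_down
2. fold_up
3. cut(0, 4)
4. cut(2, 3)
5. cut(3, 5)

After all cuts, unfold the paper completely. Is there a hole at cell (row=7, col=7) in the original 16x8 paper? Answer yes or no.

Op 1 fold_down: fold axis h@8; visible region now rows[8,16) x cols[0,8) = 8x8
Op 2 fold_up: fold axis h@12; visible region now rows[8,12) x cols[0,8) = 4x8
Op 3 cut(0, 4): punch at orig (8,4); cuts so far [(8, 4)]; region rows[8,12) x cols[0,8) = 4x8
Op 4 cut(2, 3): punch at orig (10,3); cuts so far [(8, 4), (10, 3)]; region rows[8,12) x cols[0,8) = 4x8
Op 5 cut(3, 5): punch at orig (11,5); cuts so far [(8, 4), (10, 3), (11, 5)]; region rows[8,12) x cols[0,8) = 4x8
Unfold 1 (reflect across h@12): 6 holes -> [(8, 4), (10, 3), (11, 5), (12, 5), (13, 3), (15, 4)]
Unfold 2 (reflect across h@8): 12 holes -> [(0, 4), (2, 3), (3, 5), (4, 5), (5, 3), (7, 4), (8, 4), (10, 3), (11, 5), (12, 5), (13, 3), (15, 4)]
Holes: [(0, 4), (2, 3), (3, 5), (4, 5), (5, 3), (7, 4), (8, 4), (10, 3), (11, 5), (12, 5), (13, 3), (15, 4)]

Answer: no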